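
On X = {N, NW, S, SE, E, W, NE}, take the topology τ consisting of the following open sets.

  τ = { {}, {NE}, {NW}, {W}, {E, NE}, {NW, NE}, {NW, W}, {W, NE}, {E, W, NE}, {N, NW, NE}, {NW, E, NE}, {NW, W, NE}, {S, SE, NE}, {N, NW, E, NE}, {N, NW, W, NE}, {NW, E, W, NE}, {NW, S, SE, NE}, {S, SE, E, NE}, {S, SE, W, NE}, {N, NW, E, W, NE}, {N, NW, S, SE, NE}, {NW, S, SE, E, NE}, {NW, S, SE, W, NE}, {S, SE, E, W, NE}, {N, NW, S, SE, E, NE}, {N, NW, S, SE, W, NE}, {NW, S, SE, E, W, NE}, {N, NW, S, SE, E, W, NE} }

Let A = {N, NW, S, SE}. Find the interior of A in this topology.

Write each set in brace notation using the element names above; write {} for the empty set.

opens ⊆ A: {}, {NW}; union → int = {NW}

{NW}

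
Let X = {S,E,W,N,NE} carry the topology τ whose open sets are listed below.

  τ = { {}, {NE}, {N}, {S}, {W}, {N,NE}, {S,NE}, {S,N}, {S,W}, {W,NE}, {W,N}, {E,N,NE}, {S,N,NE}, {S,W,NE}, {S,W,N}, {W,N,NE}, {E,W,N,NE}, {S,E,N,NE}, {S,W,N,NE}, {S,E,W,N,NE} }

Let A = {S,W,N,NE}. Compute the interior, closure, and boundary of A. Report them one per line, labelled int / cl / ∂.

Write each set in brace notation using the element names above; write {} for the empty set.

U open, U⊆A: {}, {N}, {S}, {NE}, {W}, {W,NE}, {S,NE}, {S,N}, {N,NE}, {W,N}, {S,W}, {S,W,N}, {S,W,NE}, {W,N,NE}, {S,N,NE}, {S,W,N,NE}. int(A) = ⋃ = {S,W,N,NE}
X∖A={E}, int(X∖A)={}, hence cl(A)={S,E,W,N,NE}
∂A: remove int from cl → {E}

int(A) = {S,W,N,NE}
cl(A)  = {S,E,W,N,NE}
∂A     = {E}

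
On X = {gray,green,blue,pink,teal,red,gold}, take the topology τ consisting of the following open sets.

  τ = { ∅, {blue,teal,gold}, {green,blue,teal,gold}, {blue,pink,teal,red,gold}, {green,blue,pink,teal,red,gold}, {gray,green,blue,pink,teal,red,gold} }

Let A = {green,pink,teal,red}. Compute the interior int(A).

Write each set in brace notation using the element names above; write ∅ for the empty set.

opens ⊆ A: ∅; union → int = ∅

∅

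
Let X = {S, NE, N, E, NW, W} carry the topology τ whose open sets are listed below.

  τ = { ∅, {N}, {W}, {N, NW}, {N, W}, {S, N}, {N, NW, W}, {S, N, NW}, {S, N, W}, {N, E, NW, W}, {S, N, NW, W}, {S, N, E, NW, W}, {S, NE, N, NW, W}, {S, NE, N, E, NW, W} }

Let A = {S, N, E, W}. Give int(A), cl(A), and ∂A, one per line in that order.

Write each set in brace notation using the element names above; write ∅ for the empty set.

int(A) = {S, N, W}
cl(A)  = {S, NE, N, E, NW, W}
∂A     = {NE, E, NW}

interior: largest open inside A is {S, N, W} (from ∅, {N}, {W}, {S, N}, {N, W}, {S, N, W})
cl via duality: int({NE, NW}) = ∅, so X∖∅ = {S, NE, N, E, NW, W}
cl∖int = {NE, E, NW}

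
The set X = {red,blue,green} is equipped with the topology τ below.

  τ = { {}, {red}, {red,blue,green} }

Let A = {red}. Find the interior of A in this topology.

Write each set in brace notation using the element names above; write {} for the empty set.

{red}

open subsets of A: {}, {red}; so int(A) = {red}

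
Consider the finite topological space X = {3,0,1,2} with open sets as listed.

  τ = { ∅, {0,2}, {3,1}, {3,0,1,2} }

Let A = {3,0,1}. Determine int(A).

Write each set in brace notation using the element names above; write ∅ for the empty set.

U open, U⊆A: ∅, {3,1}. int(A) = ⋃ = {3,1}

{3,1}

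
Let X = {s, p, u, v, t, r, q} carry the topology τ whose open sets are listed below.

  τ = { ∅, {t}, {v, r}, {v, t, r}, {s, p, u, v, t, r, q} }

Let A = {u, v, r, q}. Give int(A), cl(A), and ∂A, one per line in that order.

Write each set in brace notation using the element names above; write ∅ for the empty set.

U open, U⊆A: ∅, {v, r}. int(A) = ⋃ = {v, r}
X∖A={s, p, t}, int(X∖A)={t}, hence cl(A)={s, p, u, v, r, q}
∂A: remove int from cl → {s, p, u, q}

int(A) = {v, r}
cl(A)  = {s, p, u, v, r, q}
∂A     = {s, p, u, q}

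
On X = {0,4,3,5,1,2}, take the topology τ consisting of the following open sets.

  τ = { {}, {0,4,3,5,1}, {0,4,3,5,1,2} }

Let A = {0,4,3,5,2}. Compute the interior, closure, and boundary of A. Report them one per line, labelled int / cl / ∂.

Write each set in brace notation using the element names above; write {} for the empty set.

U open, U⊆A: {}. int(A) = ⋃ = {}
X∖A={1}, int(X∖A)={}, hence cl(A)={0,4,3,5,1,2}
∂A: remove int from cl → {0,4,3,5,1,2}

int(A) = {}
cl(A)  = {0,4,3,5,1,2}
∂A     = {0,4,3,5,1,2}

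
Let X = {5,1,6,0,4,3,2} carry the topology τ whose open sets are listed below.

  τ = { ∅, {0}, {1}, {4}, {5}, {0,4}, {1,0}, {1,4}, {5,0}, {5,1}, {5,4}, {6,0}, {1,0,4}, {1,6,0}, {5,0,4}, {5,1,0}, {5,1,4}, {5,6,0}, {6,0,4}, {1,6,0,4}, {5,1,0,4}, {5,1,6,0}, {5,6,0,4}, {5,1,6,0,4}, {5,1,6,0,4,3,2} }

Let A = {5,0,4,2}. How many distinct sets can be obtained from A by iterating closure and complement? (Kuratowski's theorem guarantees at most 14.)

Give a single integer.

closure: X∖int(X∖A) = X∖{1} = {5,6,0,4,3,2}
Let k=closure and c=complement:
  1. A     = {5,0,4,2}
  2. kA    = {5,6,0,4,3,2}
  3. cA    = {1,6,3}
  4. ckA   = {1}
  5. kcA   = {1,6,3,2}
  6. kckA  = {1,3,2}
  7. ckcA  = {5,0,4}
  8. ckckA = {5,6,0,4}
— saturated at 8

8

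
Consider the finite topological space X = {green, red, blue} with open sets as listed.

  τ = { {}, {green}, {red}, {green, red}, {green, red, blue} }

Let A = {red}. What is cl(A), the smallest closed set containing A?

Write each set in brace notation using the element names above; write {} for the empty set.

{red, blue}

complement {green, blue}; its interior {green}; cl(A) = X∖{green} = {red, blue}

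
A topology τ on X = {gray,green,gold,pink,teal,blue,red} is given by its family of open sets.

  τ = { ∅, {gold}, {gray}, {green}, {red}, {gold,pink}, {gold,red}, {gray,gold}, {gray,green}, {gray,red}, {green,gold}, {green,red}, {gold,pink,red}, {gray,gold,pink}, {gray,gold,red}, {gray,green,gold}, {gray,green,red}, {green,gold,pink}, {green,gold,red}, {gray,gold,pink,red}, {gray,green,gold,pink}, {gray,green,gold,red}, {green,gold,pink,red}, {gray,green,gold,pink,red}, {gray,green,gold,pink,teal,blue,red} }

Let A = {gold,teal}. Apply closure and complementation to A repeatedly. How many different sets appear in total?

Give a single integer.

X∖A={gray,green,pink,blue,red}, int(X∖A)={gray,green,red}, hence cl(A)={gold,pink,teal,blue}
Orbit (k=closure, c=complement):
  1. A     = {gold,teal}
  2. kA    = {gold,pink,teal,blue}
  3. cA    = {gray,green,pink,blue,red}
  4. ckA   = {gray,green,red}
  5. kcA   = {gray,green,pink,teal,blue,red}
  6. kckA  = {gray,green,teal,blue,red}
  7. ckcA  = {gold}
  8. ckckA = {gold,pink}
(closed under both — stop)

8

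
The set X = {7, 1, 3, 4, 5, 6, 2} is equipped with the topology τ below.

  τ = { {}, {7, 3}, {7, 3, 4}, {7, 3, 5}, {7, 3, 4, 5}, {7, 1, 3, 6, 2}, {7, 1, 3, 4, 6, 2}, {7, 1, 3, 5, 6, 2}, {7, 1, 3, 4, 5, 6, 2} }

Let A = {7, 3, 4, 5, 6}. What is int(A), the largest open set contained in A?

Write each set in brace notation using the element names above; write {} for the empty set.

{7, 3, 4, 5}

open subsets of A: {}, {7, 3}, {7, 3, 4}, {7, 3, 5}, {7, 3, 4, 5}; so int(A) = {7, 3, 4, 5}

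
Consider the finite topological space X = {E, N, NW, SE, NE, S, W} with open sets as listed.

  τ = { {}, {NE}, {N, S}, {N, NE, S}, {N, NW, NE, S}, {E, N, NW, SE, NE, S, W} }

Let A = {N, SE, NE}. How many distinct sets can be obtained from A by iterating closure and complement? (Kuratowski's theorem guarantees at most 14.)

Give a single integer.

closure: X∖int(X∖A) = X∖{} = {E, N, NW, SE, NE, S, W}
Let k=closure and c=complement:
  1. A     = {N, SE, NE}
  2. kA    = {E, N, NW, SE, NE, S, W}
  3. cA    = {E, NW, S, W}
  4. ckA   = {}
  5. kcA   = {E, N, NW, SE, S, W}
  6. ckcA  = {NE}
  7. kckcA = {E, NW, SE, NE, W}
  8. ckckcA = {N, S}
— saturated at 8

8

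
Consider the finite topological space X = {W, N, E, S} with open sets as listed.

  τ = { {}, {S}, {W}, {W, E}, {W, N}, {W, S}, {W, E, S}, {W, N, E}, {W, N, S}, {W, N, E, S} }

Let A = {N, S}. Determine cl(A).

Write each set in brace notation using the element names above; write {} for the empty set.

{N, S}

cl via duality: int({W, E}) = {W, E}, so X∖{W, E} = {N, S}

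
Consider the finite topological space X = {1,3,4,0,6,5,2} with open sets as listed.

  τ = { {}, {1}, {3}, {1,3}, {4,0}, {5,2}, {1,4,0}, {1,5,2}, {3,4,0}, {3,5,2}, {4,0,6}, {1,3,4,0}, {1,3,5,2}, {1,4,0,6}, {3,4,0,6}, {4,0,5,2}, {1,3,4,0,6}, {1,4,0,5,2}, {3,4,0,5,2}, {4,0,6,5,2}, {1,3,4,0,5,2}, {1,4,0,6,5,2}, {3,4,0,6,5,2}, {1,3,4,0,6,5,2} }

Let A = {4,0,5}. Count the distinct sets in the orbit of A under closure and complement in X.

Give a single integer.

cl via duality: int({1,3,6,2}) = {1,3}, so X∖{1,3} = {4,0,6,5,2}
Write k for closure, c for complement:
  1. A     = {4,0,5}
  2. kA    = {4,0,6,5,2}
  3. cA    = {1,3,6,2}
  4. ckA   = {1,3}
  5. kcA   = {1,3,6,5,2}
  6. ckcA  = {4,0}
  7. kckcA = {4,0,6}
  8. ckckcA = {1,3,5,2}
applying k or c yields no new set

8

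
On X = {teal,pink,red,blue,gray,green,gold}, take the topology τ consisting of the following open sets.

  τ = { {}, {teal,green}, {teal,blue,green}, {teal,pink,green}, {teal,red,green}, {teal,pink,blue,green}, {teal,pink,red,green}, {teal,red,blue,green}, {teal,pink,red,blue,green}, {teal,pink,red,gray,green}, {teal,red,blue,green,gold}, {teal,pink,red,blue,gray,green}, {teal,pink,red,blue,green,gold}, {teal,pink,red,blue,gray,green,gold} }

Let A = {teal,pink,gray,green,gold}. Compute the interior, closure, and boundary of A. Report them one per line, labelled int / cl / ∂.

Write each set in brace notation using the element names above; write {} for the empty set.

opens ⊆ A: {}, {teal,green}, {teal,pink,green}; union → int = {teal,pink,green}
complement {red,blue}; its interior {}; cl(A) = X∖{} = {teal,pink,red,blue,gray,green,gold}
boundary = {teal,pink,red,blue,gray,green,gold} ∖ {teal,pink,green} = {red,blue,gray,gold}

int(A) = {teal,pink,green}
cl(A)  = {teal,pink,red,blue,gray,green,gold}
∂A     = {red,blue,gray,gold}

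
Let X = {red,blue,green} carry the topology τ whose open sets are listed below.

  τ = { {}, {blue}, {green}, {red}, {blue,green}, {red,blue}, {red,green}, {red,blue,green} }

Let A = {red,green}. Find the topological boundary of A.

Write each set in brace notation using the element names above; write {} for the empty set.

{}

opens ⊆ A: {}, {red}, {green}, {red,green}; union → int = {red,green}
complement {blue}; its interior {blue}; cl(A) = X∖{blue} = {red,green}
boundary = {red,green} ∖ {red,green} = {}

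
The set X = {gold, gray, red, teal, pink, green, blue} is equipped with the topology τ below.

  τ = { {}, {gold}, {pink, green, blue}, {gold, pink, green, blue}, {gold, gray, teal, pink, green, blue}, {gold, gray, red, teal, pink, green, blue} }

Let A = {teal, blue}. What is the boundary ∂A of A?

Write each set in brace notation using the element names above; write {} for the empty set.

opens ⊆ A: {}; union → int = {}
complement {gold, gray, red, pink, green}; its interior {gold}; cl(A) = X∖{gold} = {gray, red, teal, pink, green, blue}
boundary = {gray, red, teal, pink, green, blue} ∖ {} = {gray, red, teal, pink, green, blue}

{gray, red, teal, pink, green, blue}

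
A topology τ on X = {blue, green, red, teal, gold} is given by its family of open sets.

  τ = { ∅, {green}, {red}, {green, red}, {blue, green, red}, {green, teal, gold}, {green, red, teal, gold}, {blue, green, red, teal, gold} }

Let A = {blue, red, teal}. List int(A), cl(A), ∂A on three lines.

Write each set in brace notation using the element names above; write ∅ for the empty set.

interior: largest open inside A is {red} (from ∅, {red})
cl via duality: int({green, gold}) = {green}, so X∖{green} = {blue, red, teal, gold}
cl∖int = {blue, teal, gold}

int(A) = {red}
cl(A)  = {blue, red, teal, gold}
∂A     = {blue, teal, gold}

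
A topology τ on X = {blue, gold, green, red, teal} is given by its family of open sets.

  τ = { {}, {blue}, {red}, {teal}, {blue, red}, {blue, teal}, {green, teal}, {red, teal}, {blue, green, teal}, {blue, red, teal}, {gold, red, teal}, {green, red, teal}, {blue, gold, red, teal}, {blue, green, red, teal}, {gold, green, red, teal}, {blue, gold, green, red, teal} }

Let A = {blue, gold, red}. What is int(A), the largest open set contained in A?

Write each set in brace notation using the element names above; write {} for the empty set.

U open, U⊆A: {}, {red}, {blue}, {blue, red}. int(A) = ⋃ = {blue, red}

{blue, red}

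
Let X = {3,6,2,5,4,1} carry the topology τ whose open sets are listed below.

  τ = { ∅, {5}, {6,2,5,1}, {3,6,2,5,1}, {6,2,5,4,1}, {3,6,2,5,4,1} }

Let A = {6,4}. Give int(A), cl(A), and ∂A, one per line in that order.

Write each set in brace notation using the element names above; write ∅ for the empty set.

int(A) = ∅
cl(A)  = {3,6,2,4,1}
∂A     = {3,6,2,4,1}

interior: largest open inside A is ∅ (from ∅)
cl via duality: int({3,2,5,1}) = {5}, so X∖{5} = {3,6,2,4,1}
cl∖int = {3,6,2,4,1}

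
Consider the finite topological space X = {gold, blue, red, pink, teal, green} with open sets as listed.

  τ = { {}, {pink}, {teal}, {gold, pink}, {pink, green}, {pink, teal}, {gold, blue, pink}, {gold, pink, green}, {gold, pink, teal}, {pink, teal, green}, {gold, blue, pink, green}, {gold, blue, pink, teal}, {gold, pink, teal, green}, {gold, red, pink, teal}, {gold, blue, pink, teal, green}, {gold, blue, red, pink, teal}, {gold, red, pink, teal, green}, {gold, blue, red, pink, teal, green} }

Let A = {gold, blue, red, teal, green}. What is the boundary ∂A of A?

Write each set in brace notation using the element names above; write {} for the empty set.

{gold, blue, red, green}

U open, U⊆A: {}, {teal}. int(A) = ⋃ = {teal}
X∖A={pink}, int(X∖A)={pink}, hence cl(A)={gold, blue, red, teal, green}
∂A: remove int from cl → {gold, blue, red, green}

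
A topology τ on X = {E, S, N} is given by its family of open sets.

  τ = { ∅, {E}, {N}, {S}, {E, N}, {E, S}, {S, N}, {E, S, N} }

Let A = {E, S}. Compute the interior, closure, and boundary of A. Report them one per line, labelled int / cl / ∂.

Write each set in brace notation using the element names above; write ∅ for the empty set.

int(A) = {E, S}
cl(A)  = {E, S}
∂A     = ∅

U open, U⊆A: ∅, {S}, {E}, {E, S}. int(A) = ⋃ = {E, S}
X∖A={N}, int(X∖A)={N}, hence cl(A)={E, S}
∂A: remove int from cl → ∅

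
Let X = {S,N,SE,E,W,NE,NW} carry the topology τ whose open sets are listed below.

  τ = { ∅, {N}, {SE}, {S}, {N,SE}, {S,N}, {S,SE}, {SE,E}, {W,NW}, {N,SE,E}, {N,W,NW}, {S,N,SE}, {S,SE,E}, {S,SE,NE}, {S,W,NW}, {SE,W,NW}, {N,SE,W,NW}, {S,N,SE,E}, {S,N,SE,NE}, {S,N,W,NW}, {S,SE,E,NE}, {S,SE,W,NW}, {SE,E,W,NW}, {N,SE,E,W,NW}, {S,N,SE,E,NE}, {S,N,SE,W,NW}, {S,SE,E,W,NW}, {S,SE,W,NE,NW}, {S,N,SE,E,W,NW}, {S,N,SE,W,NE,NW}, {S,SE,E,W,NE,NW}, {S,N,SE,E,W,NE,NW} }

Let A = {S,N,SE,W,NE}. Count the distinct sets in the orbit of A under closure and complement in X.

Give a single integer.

X∖A={E,NW}, int(X∖A)=∅, hence cl(A)={S,N,SE,E,W,NE,NW}
Orbit (k=closure, c=complement):
  1. A     = {S,N,SE,W,NE}
  2. kA    = {S,N,SE,E,W,NE,NW}
  3. cA    = {E,NW}
  4. ckA   = ∅
  5. kcA   = {E,W,NW}
  6. ckcA  = {S,N,SE,NE}
  7. kckcA = {S,N,SE,E,NE}
  8. ckckcA = {W,NW}
(closed under both — stop)

8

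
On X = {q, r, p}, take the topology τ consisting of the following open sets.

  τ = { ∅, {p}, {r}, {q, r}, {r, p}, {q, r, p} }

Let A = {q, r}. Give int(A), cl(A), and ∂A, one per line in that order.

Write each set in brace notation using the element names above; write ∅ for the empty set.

U open, U⊆A: ∅, {r}, {q, r}. int(A) = ⋃ = {q, r}
X∖A={p}, int(X∖A)={p}, hence cl(A)={q, r}
∂A: remove int from cl → ∅

int(A) = {q, r}
cl(A)  = {q, r}
∂A     = ∅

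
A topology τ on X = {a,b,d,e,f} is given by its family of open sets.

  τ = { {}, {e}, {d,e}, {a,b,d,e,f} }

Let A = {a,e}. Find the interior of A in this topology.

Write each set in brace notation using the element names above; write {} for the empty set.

{e}

interior: largest open inside A is {e} (from {}, {e})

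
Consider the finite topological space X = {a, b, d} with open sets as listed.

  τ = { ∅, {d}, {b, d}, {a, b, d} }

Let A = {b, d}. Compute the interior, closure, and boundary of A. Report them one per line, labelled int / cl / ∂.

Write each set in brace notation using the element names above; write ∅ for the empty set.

int(A) = {b, d}
cl(A)  = {a, b, d}
∂A     = {a}

U open, U⊆A: ∅, {d}, {b, d}. int(A) = ⋃ = {b, d}
X∖A={a}, int(X∖A)=∅, hence cl(A)={a, b, d}
∂A: remove int from cl → {a}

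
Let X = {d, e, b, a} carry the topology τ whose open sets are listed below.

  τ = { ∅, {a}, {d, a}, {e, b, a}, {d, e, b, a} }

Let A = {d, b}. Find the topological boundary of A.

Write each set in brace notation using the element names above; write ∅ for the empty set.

{d, e, b}

opens ⊆ A: ∅; union → int = ∅
complement {e, a}; its interior {a}; cl(A) = X∖{a} = {d, e, b}
boundary = {d, e, b} ∖ ∅ = {d, e, b}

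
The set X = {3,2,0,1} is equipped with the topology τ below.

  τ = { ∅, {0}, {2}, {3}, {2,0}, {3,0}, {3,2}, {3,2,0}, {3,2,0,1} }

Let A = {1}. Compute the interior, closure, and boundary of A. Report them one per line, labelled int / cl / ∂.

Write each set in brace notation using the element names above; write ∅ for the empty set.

interior: largest open inside A is ∅ (from ∅)
cl via duality: int({3,2,0}) = {3,2,0}, so X∖{3,2,0} = {1}
cl∖int = {1}

int(A) = ∅
cl(A)  = {1}
∂A     = {1}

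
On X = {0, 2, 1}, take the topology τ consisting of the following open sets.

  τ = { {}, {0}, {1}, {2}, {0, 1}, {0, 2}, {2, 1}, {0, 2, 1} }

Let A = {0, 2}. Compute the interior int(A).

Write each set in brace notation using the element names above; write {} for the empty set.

open subsets of A: {}, {0}, {2}, {0, 2}; so int(A) = {0, 2}

{0, 2}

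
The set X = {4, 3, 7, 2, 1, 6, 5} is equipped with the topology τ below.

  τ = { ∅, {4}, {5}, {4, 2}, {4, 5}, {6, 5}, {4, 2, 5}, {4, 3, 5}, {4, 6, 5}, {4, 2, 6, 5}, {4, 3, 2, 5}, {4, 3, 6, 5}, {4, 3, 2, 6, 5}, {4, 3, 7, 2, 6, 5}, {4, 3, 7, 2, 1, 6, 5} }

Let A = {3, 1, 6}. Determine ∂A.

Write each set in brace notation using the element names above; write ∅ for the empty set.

{3, 7, 1, 6}

U open, U⊆A: ∅. int(A) = ⋃ = ∅
X∖A={4, 7, 2, 5}, int(X∖A)={4, 2, 5}, hence cl(A)={3, 7, 1, 6}
∂A: remove int from cl → {3, 7, 1, 6}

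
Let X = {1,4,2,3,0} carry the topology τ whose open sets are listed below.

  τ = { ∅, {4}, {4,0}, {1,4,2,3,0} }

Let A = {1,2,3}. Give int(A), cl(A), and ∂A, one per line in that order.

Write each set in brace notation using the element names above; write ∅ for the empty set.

U open, U⊆A: ∅. int(A) = ⋃ = ∅
X∖A={4,0}, int(X∖A)={4,0}, hence cl(A)={1,2,3}
∂A: remove int from cl → {1,2,3}

int(A) = ∅
cl(A)  = {1,2,3}
∂A     = {1,2,3}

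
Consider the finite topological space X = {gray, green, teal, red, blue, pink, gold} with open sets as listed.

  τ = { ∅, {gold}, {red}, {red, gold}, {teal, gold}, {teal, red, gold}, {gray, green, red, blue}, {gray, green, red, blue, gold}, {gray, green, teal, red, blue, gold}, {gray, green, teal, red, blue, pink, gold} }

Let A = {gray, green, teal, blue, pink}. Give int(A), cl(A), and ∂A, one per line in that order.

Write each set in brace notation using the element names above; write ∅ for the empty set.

opens ⊆ A: ∅; union → int = ∅
complement {red, gold}; its interior {red, gold}; cl(A) = X∖{red, gold} = {gray, green, teal, blue, pink}
boundary = {gray, green, teal, blue, pink} ∖ ∅ = {gray, green, teal, blue, pink}

int(A) = ∅
cl(A)  = {gray, green, teal, blue, pink}
∂A     = {gray, green, teal, blue, pink}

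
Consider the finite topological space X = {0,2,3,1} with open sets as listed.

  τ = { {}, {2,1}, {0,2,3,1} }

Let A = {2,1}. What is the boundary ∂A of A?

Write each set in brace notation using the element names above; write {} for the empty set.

{0,3}

opens ⊆ A: {}, {2,1}; union → int = {2,1}
complement {0,3}; its interior {}; cl(A) = X∖{} = {0,2,3,1}
boundary = {0,2,3,1} ∖ {2,1} = {0,3}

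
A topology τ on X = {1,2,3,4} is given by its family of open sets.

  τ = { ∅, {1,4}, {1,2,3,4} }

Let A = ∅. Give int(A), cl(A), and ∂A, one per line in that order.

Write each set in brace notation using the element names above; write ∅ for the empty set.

int(A) = ∅
cl(A)  = ∅
∂A     = ∅

opens ⊆ A: ∅; union → int = ∅
complement {1,2,3,4}; its interior {1,2,3,4}; cl(A) = X∖{1,2,3,4} = ∅
boundary = ∅ ∖ ∅ = ∅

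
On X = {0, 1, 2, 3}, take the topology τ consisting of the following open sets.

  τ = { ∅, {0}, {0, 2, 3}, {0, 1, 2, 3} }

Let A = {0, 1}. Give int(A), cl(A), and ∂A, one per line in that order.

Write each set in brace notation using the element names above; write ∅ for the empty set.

int(A) = {0}
cl(A)  = {0, 1, 2, 3}
∂A     = {1, 2, 3}

open subsets of A: ∅, {0}; so int(A) = {0}
closure: X∖int(X∖A) = X∖∅ = {0, 1, 2, 3}
∂A = {0, 1, 2, 3} minus {0} = {1, 2, 3}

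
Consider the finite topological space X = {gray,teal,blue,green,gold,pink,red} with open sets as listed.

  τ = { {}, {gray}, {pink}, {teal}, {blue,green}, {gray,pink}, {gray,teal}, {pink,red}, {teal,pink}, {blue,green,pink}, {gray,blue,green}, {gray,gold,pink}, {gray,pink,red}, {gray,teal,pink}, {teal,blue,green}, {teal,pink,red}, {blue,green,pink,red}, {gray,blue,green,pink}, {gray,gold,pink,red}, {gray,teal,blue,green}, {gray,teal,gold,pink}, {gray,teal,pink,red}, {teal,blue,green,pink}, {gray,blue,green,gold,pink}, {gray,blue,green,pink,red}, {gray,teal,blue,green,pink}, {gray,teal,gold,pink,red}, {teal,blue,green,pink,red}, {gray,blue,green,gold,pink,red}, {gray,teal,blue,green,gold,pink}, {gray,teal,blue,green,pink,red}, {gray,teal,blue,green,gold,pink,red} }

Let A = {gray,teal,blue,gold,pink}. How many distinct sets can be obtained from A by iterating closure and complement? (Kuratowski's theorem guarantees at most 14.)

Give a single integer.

X∖A={green,red}, int(X∖A)={}, hence cl(A)={gray,teal,blue,green,gold,pink,red}
Orbit (k=closure, c=complement):
  1. A     = {gray,teal,blue,gold,pink}
  2. kA    = {gray,teal,blue,green,gold,pink,red}
  3. cA    = {green,red}
  4. ckA   = {}
  5. kcA   = {blue,green,red}
  6. ckcA  = {gray,teal,gold,pink}
  7. kckcA = {gray,teal,gold,pink,red}
  8. ckckcA = {blue,green}
(closed under both — stop)

8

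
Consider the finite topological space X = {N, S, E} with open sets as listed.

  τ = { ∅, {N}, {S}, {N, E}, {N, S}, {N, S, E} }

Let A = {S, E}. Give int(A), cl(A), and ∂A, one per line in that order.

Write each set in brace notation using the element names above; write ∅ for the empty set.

opens ⊆ A: ∅, {S}; union → int = {S}
complement {N}; its interior {N}; cl(A) = X∖{N} = {S, E}
boundary = {S, E} ∖ {S} = {E}

int(A) = {S}
cl(A)  = {S, E}
∂A     = {E}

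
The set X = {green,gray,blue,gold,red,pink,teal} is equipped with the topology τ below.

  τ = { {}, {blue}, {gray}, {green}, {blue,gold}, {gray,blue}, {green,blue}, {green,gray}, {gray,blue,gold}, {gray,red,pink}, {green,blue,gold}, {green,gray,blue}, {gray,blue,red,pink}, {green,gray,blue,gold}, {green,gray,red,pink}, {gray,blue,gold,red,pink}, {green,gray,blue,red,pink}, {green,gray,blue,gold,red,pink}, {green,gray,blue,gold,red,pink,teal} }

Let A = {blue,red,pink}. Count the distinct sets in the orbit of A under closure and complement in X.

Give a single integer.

complement {green,gray,gold,teal}; its interior {green,gray}; cl(A) = X∖{green,gray} = {blue,gold,red,pink,teal}
With k = closure, c = complement:
  1. A     = {blue,red,pink}
  2. kA    = {blue,gold,red,pink,teal}
  3. cA    = {green,gray,gold,teal}
  4. ckA   = {green,gray}
  5. kcA   = {green,gray,gold,red,pink,teal}
  6. kckA  = {green,gray,red,pink,teal}
  7. ckcA  = {blue}
  8. ckckA = {blue,gold}
  9. kckcA = {blue,gold,teal}
  10. ckckcA = {green,gray,red,pink}
k, c of each give nothing new

10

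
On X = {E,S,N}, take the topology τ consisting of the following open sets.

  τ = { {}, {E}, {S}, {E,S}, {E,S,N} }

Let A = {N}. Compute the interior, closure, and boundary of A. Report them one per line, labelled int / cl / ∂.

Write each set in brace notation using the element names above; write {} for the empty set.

int(A) = {}
cl(A)  = {N}
∂A     = {N}

opens ⊆ A: {}; union → int = {}
complement {E,S}; its interior {E,S}; cl(A) = X∖{E,S} = {N}
boundary = {N} ∖ {} = {N}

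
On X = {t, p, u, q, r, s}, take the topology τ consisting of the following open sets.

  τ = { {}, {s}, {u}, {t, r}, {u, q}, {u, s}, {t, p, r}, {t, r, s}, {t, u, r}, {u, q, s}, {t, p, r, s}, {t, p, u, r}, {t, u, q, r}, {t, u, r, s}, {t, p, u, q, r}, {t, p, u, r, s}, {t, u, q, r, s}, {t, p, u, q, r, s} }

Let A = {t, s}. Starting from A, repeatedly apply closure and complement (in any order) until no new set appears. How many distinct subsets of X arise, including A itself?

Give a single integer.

cl via duality: int({p, u, q, r}) = {u, q}, so X∖{u, q} = {t, p, r, s}
Write k for closure, c for complement:
  1. A     = {t, s}
  2. kA    = {t, p, r, s}
  3. cA    = {p, u, q, r}
  4. ckA   = {u, q}
  5. kcA   = {t, p, u, q, r}
  6. ckcA  = {s}
applying k or c yields no new set

6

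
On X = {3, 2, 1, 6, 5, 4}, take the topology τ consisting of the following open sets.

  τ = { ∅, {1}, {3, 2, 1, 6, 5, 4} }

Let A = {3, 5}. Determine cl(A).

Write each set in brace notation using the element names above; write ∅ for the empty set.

cl via duality: int({2, 1, 6, 4}) = {1}, so X∖{1} = {3, 2, 6, 5, 4}

{3, 2, 6, 5, 4}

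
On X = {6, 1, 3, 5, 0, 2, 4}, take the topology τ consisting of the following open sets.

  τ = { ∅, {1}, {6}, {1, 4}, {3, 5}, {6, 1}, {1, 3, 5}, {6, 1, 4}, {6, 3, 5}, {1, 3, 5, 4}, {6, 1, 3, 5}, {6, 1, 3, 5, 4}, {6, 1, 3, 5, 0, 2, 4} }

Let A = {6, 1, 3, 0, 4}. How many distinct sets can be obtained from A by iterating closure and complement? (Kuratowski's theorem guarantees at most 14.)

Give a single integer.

8

complement {5, 2}; its interior ∅; cl(A) = X∖∅ = {6, 1, 3, 5, 0, 2, 4}
With k = closure, c = complement:
  1. A     = {6, 1, 3, 0, 4}
  2. kA    = {6, 1, 3, 5, 0, 2, 4}
  3. cA    = {5, 2}
  4. ckA   = ∅
  5. kcA   = {3, 5, 0, 2}
  6. ckcA  = {6, 1, 4}
  7. kckcA = {6, 1, 0, 2, 4}
  8. ckckcA = {3, 5}
k, c of each give nothing new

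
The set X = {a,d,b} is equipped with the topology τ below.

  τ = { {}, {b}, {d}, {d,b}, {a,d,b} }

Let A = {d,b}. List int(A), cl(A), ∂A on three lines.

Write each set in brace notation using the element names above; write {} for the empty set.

int(A) = {d,b}
cl(A)  = {a,d,b}
∂A     = {a}

interior: largest open inside A is {d,b} (from {}, {d}, {b}, {d,b})
cl via duality: int({a}) = {}, so X∖{} = {a,d,b}
cl∖int = {a}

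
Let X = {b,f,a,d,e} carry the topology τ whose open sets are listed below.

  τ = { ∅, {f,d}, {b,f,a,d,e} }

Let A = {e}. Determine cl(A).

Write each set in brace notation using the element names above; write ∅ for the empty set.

{b,a,e}

cl via duality: int({b,f,a,d}) = {f,d}, so X∖{f,d} = {b,a,e}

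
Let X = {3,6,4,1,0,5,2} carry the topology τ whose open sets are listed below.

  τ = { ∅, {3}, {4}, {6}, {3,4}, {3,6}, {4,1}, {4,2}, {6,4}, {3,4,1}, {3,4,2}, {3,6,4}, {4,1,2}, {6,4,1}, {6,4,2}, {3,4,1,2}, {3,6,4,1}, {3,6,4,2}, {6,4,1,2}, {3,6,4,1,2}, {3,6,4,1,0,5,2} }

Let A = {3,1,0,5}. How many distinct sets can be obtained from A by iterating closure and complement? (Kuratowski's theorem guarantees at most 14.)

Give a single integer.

complement {6,4,2}; its interior {6,4,2}; cl(A) = X∖{6,4,2} = {3,1,0,5}
With k = closure, c = complement:
  1. A     = {3,1,0,5}
  2. cA    = {6,4,2}
  3. kcA   = {6,4,1,0,5,2}
  4. ckcA  = {3}
  5. kckcA = {3,0,5}
  6. ckckcA = {6,4,1,2}
k, c of each give nothing new

6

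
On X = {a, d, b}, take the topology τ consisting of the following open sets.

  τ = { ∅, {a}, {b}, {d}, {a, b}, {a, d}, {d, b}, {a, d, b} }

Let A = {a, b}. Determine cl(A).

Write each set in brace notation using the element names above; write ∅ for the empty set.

cl via duality: int({d}) = {d}, so X∖{d} = {a, b}

{a, b}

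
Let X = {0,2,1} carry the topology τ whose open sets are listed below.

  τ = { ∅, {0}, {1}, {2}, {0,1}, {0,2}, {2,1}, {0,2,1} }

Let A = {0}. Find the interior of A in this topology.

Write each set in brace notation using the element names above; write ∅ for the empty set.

open subsets of A: ∅, {0}; so int(A) = {0}

{0}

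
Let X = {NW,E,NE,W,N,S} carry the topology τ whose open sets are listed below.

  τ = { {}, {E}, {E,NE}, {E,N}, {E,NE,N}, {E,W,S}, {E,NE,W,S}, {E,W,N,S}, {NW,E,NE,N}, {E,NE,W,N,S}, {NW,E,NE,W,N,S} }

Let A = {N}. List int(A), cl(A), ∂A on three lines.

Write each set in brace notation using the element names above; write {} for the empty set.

opens ⊆ A: {}; union → int = {}
complement {NW,E,NE,W,S}; its interior {E,NE,W,S}; cl(A) = X∖{E,NE,W,S} = {NW,N}
boundary = {NW,N} ∖ {} = {NW,N}

int(A) = {}
cl(A)  = {NW,N}
∂A     = {NW,N}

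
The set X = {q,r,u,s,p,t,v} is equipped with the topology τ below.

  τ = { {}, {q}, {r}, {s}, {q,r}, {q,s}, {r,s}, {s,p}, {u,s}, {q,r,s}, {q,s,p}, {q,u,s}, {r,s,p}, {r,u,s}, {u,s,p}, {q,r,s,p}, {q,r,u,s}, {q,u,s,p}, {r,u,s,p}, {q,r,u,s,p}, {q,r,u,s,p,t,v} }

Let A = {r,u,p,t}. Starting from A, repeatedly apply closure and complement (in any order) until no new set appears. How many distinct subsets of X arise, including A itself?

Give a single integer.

8

cl via duality: int({q,s,v}) = {q,s}, so X∖{q,s} = {r,u,p,t,v}
Write k for closure, c for complement:
  1. A     = {r,u,p,t}
  2. kA    = {r,u,p,t,v}
  3. cA    = {q,s,v}
  4. ckA   = {q,s}
  5. kcA   = {q,u,s,p,t,v}
  6. ckcA  = {r}
  7. kckcA = {r,t,v}
  8. ckckcA = {q,u,s,p}
applying k or c yields no new set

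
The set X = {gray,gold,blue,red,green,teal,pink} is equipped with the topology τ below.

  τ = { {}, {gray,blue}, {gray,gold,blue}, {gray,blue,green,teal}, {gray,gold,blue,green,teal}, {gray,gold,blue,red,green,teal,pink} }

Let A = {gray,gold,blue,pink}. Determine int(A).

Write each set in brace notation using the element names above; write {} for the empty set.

{gray,gold,blue}

open subsets of A: {}, {gray,blue}, {gray,gold,blue}; so int(A) = {gray,gold,blue}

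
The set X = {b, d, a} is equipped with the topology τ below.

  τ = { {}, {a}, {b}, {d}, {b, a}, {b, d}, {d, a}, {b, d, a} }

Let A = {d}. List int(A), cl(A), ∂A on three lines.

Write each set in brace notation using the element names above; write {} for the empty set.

interior: largest open inside A is {d} (from {}, {d})
cl via duality: int({b, a}) = {b, a}, so X∖{b, a} = {d}
cl∖int = {}

int(A) = {d}
cl(A)  = {d}
∂A     = {}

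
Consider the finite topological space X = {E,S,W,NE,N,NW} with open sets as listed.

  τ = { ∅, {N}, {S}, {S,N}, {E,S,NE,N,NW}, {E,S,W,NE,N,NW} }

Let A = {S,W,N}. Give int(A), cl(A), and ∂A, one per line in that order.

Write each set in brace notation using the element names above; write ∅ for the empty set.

interior: largest open inside A is {S,N} (from ∅, {S}, {N}, {S,N})
cl via duality: int({E,NE,NW}) = ∅, so X∖∅ = {E,S,W,NE,N,NW}
cl∖int = {E,W,NE,NW}

int(A) = {S,N}
cl(A)  = {E,S,W,NE,N,NW}
∂A     = {E,W,NE,NW}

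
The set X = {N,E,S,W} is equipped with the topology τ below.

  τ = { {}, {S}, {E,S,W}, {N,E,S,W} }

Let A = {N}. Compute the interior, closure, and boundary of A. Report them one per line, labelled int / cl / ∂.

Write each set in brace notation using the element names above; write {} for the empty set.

U open, U⊆A: {}. int(A) = ⋃ = {}
X∖A={E,S,W}, int(X∖A)={E,S,W}, hence cl(A)={N}
∂A: remove int from cl → {N}

int(A) = {}
cl(A)  = {N}
∂A     = {N}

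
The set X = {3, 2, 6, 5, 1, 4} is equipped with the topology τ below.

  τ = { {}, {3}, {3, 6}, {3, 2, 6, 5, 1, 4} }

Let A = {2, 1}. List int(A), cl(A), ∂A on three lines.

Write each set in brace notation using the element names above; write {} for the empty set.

int(A) = {}
cl(A)  = {2, 5, 1, 4}
∂A     = {2, 5, 1, 4}

U open, U⊆A: {}. int(A) = ⋃ = {}
X∖A={3, 6, 5, 4}, int(X∖A)={3, 6}, hence cl(A)={2, 5, 1, 4}
∂A: remove int from cl → {2, 5, 1, 4}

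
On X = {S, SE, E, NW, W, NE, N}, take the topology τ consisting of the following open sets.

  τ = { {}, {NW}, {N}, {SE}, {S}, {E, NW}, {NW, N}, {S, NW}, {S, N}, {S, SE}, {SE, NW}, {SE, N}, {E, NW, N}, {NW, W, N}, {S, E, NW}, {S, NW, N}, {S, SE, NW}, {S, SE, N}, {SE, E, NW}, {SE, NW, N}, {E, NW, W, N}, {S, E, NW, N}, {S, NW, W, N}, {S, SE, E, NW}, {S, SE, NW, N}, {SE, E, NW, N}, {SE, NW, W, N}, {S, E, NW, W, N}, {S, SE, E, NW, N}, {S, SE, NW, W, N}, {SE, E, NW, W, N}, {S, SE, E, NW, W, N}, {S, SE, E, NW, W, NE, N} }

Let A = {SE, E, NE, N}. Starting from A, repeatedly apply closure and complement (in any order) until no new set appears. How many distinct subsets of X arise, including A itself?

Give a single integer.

8

X∖A={S, NW, W}, int(X∖A)={S, NW}, hence cl(A)={SE, E, W, NE, N}
Orbit (k=closure, c=complement):
  1. A     = {SE, E, NE, N}
  2. kA    = {SE, E, W, NE, N}
  3. cA    = {S, NW, W}
  4. ckA   = {S, NW}
  5. kcA   = {S, E, NW, W, NE}
  6. ckcA  = {SE, N}
  7. kckcA = {SE, W, NE, N}
  8. ckckcA = {S, E, NW}
(closed under both — stop)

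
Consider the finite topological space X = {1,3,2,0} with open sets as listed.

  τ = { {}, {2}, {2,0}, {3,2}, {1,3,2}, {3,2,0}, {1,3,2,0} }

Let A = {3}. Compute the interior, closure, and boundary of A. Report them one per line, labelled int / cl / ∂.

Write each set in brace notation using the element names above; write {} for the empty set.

opens ⊆ A: {}; union → int = {}
complement {1,2,0}; its interior {2,0}; cl(A) = X∖{2,0} = {1,3}
boundary = {1,3} ∖ {} = {1,3}

int(A) = {}
cl(A)  = {1,3}
∂A     = {1,3}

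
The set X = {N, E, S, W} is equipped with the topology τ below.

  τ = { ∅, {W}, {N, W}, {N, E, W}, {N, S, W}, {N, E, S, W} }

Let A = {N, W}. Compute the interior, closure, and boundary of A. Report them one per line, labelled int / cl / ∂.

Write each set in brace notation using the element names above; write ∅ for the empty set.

U open, U⊆A: ∅, {W}, {N, W}. int(A) = ⋃ = {N, W}
X∖A={E, S}, int(X∖A)=∅, hence cl(A)={N, E, S, W}
∂A: remove int from cl → {E, S}

int(A) = {N, W}
cl(A)  = {N, E, S, W}
∂A     = {E, S}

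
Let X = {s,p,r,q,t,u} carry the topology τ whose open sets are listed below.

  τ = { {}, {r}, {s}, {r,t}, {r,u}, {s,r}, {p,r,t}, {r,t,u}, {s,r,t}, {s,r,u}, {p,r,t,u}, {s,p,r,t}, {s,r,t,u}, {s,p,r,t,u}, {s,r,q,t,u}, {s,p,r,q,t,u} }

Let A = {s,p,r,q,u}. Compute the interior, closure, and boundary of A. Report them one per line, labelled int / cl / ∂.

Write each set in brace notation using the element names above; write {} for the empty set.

int(A) = {s,r,u}
cl(A)  = {s,p,r,q,t,u}
∂A     = {p,q,t}

U open, U⊆A: {}, {r}, {s}, {r,u}, {s,r}, {s,r,u}. int(A) = ⋃ = {s,r,u}
X∖A={t}, int(X∖A)={}, hence cl(A)={s,p,r,q,t,u}
∂A: remove int from cl → {p,q,t}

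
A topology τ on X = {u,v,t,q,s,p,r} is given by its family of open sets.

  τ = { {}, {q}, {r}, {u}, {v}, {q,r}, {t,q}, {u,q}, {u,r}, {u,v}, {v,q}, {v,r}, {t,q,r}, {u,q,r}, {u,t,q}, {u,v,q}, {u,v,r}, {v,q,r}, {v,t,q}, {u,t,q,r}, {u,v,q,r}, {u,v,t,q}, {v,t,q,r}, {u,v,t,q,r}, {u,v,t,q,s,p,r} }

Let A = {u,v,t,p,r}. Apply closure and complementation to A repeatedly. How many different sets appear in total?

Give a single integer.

8

closure: X∖int(X∖A) = X∖{q} = {u,v,t,s,p,r}
Let k=closure and c=complement:
  1. A     = {u,v,t,p,r}
  2. kA    = {u,v,t,s,p,r}
  3. cA    = {q,s}
  4. ckA   = {q}
  5. kcA   = {t,q,s,p}
  6. ckcA  = {u,v,r}
  7. kckcA = {u,v,s,p,r}
  8. ckckcA = {t,q}
— saturated at 8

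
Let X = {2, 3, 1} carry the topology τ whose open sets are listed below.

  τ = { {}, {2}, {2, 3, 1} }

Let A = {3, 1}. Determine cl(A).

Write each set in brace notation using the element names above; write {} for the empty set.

closure: X∖int(X∖A) = X∖{2} = {3, 1}

{3, 1}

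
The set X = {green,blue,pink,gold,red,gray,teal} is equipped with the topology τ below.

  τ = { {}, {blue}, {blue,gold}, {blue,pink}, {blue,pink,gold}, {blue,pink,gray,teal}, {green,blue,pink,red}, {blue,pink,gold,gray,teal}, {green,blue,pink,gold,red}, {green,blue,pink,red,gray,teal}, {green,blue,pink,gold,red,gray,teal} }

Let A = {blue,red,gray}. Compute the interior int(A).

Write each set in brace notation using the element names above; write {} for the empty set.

U open, U⊆A: {}, {blue}. int(A) = ⋃ = {blue}

{blue}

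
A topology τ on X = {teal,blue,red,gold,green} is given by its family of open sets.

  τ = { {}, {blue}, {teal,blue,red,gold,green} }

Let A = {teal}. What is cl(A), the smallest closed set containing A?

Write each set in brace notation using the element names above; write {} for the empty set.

{teal,red,gold,green}

closure: X∖int(X∖A) = X∖{blue} = {teal,red,gold,green}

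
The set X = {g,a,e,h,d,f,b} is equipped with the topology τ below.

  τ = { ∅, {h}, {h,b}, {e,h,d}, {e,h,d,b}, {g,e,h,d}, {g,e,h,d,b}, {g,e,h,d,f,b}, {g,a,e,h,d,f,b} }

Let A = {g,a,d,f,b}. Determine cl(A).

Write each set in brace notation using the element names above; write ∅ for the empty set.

X∖A={e,h}, int(X∖A)={h}, hence cl(A)={g,a,e,d,f,b}

{g,a,e,d,f,b}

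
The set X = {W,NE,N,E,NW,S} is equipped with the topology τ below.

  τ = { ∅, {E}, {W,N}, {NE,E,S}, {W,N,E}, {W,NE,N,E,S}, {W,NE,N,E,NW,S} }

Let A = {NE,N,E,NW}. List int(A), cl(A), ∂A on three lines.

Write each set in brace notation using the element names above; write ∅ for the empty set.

int(A) = {E}
cl(A)  = {W,NE,N,E,NW,S}
∂A     = {W,NE,N,NW,S}

open subsets of A: ∅, {E}; so int(A) = {E}
closure: X∖int(X∖A) = X∖∅ = {W,NE,N,E,NW,S}
∂A = {W,NE,N,E,NW,S} minus {E} = {W,NE,N,NW,S}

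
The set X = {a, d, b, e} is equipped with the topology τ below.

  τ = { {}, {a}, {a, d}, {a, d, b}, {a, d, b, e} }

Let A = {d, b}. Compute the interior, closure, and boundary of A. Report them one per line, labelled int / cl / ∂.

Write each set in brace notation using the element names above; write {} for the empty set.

int(A) = {}
cl(A)  = {d, b, e}
∂A     = {d, b, e}

U open, U⊆A: {}. int(A) = ⋃ = {}
X∖A={a, e}, int(X∖A)={a}, hence cl(A)={d, b, e}
∂A: remove int from cl → {d, b, e}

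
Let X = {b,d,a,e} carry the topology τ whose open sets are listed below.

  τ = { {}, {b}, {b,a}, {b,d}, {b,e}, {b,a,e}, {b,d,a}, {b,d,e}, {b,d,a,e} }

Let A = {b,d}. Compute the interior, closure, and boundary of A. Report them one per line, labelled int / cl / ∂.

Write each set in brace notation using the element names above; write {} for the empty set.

int(A) = {b,d}
cl(A)  = {b,d,a,e}
∂A     = {a,e}

opens ⊆ A: {}, {b}, {b,d}; union → int = {b,d}
complement {a,e}; its interior {}; cl(A) = X∖{} = {b,d,a,e}
boundary = {b,d,a,e} ∖ {b,d} = {a,e}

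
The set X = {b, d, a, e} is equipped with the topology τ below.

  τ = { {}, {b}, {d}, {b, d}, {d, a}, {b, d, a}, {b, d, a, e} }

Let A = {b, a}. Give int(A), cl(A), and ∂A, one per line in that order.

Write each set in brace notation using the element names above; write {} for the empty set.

interior: largest open inside A is {b} (from {}, {b})
cl via duality: int({d, e}) = {d}, so X∖{d} = {b, a, e}
cl∖int = {a, e}

int(A) = {b}
cl(A)  = {b, a, e}
∂A     = {a, e}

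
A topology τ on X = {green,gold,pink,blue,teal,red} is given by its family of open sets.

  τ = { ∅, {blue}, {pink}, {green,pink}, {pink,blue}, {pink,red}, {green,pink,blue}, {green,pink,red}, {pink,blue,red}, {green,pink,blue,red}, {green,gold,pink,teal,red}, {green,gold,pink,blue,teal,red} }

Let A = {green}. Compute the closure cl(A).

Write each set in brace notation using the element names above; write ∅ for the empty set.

{green,gold,teal}

cl via duality: int({gold,pink,blue,teal,red}) = {pink,blue,red}, so X∖{pink,blue,red} = {green,gold,teal}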